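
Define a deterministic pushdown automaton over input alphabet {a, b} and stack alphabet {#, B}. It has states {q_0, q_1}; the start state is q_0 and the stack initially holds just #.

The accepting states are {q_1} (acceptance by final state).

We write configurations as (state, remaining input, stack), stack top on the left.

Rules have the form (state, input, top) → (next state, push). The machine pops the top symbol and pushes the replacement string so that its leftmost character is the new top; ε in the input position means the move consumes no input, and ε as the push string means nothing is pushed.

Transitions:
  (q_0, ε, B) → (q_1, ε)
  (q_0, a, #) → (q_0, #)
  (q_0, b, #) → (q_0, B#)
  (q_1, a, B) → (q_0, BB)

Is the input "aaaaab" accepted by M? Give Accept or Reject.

Accept

(q_0, aaaaab, #) ⊢ (q_0, aaaab, #) ⊢ (q_0, aaab, #) ⊢ (q_0, aab, #) ⊢ (q_0, ab, #) ⊢ (q_0, b, #) ⊢ (q_0, ε, B#) ⊢ (q_1, ε, #)
All input consumed; state q_1 ∈ F.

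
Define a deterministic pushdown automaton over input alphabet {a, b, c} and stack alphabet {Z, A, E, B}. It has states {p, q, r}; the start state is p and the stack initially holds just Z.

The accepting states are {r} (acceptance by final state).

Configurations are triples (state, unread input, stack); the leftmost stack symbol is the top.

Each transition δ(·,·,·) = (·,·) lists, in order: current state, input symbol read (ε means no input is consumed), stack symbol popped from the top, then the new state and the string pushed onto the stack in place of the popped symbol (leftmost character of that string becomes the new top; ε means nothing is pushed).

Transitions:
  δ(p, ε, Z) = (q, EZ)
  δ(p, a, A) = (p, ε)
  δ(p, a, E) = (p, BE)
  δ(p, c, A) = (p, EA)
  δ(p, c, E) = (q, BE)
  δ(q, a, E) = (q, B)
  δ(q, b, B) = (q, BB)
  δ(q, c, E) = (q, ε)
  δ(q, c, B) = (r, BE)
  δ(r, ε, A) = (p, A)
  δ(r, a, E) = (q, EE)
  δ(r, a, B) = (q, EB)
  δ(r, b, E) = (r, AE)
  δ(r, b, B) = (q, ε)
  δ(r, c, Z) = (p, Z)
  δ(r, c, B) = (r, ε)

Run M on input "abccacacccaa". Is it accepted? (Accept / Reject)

Reject

(p, abccacacccaa, Z)
  ε-move, top Z: go to q, push EZ → (q, abccacacccaa, EZ)
  read a, top E: go to q, push B → (q, bccacacccaa, BZ)
  read b, top B: go to q, push BB → (q, ccacacccaa, BBZ)
  read c, top B: go to r, push BE → (r, cacacccaa, BEBZ)
  read c, top B: go to r, push ε → (r, acacccaa, EBZ)
  read a, top E: go to q, push EE → (q, cacccaa, EEBZ)
  read c, top E: go to q, push ε → (q, acccaa, EBZ)
  read a, top E: go to q, push B → (q, cccaa, BBZ)
  read c, top B: go to r, push BE → (r, ccaa, BEBZ)
  read c, top B: go to r, push ε → (r, caa, EBZ)
No transition applies at (r, caa, EBZ); input not fully consumed.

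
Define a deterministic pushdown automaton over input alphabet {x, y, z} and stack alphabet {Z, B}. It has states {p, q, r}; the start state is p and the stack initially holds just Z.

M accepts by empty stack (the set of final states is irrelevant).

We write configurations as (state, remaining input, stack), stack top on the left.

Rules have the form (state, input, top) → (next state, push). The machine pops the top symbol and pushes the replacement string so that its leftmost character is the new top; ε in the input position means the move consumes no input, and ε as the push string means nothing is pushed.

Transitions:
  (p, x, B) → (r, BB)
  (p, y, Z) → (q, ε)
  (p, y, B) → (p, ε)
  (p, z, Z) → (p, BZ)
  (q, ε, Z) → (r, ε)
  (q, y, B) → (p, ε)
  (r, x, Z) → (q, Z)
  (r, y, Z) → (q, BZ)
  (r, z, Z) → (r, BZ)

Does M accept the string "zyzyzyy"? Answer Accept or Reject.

(p, zyzyzyy, Z)
  read z, top Z: go to p, push BZ → (p, yzyzyy, BZ)
  read y, top B: go to p, push ε → (p, zyzyy, Z)
  read z, top Z: go to p, push BZ → (p, yzyy, BZ)
  read y, top B: go to p, push ε → (p, zyy, Z)
  read z, top Z: go to p, push BZ → (p, yy, BZ)
  read y, top B: go to p, push ε → (p, y, Z)
  read y, top Z: go to q, push ε → (q, ε, ε)
All input consumed and the stack is empty.

Accept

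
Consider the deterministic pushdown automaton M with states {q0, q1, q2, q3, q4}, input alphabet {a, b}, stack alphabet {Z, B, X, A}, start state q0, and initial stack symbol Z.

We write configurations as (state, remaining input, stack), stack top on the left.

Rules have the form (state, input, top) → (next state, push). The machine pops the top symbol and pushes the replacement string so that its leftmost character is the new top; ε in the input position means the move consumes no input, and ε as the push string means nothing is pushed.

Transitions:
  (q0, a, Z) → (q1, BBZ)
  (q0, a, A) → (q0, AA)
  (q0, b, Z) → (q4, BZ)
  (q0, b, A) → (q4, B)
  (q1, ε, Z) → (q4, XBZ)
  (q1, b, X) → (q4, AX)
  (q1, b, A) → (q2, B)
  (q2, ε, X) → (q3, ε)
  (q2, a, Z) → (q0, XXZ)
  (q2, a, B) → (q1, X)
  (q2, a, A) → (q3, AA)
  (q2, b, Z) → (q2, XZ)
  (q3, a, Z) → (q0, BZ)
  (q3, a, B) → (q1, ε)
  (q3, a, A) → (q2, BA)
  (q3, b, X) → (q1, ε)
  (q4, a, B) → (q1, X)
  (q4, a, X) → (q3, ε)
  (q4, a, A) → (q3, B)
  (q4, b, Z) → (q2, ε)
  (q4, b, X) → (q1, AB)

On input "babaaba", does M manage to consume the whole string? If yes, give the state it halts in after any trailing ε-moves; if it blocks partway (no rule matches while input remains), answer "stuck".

(q0, babaaba, Z)
  read b, top Z: go to q4, push BZ → (q4, abaaba, BZ)
  read a, top B: go to q1, push X → (q1, baaba, XZ)
  read b, top X: go to q4, push AX → (q4, aaba, AXZ)
  read a, top A: go to q3, push B → (q3, aba, BXZ)
  read a, top B: go to q1, push ε → (q1, ba, XZ)
  read b, top X: go to q4, push AX → (q4, a, AXZ)
  read a, top A: go to q3, push B → (q3, ε, BXZ)
All input consumed; M is in state q3.

q3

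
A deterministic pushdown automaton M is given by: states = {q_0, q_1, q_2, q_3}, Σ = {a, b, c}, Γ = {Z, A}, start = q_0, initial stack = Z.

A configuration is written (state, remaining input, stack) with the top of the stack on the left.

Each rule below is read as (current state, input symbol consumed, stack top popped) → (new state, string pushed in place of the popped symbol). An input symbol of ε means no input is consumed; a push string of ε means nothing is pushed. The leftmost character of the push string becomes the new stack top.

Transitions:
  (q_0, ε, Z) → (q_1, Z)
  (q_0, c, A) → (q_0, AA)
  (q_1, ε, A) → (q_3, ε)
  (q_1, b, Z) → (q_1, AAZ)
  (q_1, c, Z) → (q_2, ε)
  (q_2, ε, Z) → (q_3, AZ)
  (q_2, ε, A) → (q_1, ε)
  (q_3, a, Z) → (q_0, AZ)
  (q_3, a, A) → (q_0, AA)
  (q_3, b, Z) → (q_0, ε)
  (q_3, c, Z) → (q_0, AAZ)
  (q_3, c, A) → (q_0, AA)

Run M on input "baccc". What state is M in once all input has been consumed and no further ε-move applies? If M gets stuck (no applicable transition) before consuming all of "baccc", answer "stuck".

(q_0, baccc, Z)
  ε-move, top Z: go to q_1, push Z → (q_1, baccc, Z)
  read b, top Z: go to q_1, push AAZ → (q_1, accc, AAZ)
  ε-move, top A: go to q_3, push ε → (q_3, accc, AZ)
  read a, top A: go to q_0, push AA → (q_0, ccc, AAZ)
  read c, top A: go to q_0, push AA → (q_0, cc, AAAZ)
  read c, top A: go to q_0, push AA → (q_0, c, AAAAZ)
  read c, top A: go to q_0, push AA → (q_0, ε, AAAAAZ)
All input consumed; M is in state q_0.

q_0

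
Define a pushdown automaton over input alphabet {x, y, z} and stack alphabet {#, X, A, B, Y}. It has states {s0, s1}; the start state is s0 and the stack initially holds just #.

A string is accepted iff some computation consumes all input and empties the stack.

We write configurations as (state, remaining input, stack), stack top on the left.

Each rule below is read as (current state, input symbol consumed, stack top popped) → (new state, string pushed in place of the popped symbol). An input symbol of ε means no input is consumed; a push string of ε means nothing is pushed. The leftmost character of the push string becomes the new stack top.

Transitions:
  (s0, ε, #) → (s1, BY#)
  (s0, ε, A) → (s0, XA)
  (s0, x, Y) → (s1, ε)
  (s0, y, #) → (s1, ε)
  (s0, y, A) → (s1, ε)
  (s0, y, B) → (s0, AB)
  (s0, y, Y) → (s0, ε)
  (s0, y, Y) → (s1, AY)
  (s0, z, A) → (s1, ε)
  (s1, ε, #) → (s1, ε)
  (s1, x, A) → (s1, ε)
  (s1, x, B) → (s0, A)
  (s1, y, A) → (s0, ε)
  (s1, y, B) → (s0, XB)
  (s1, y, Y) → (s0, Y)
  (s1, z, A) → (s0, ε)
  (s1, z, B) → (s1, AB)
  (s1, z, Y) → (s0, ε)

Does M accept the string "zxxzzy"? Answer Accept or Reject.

Accept

One accepting computation: (s0, zxxzzy, #) ⊢ (s1, zxxzzy, BY#) ⊢ (s1, xxzzy, ABY#) ⊢ (s1, xzzy, BY#) ⊢ (s0, zzy, AY#) ⊢ (s1, zy, Y#) ⊢ (s0, y, #) ⊢ (s1, ε, ε)
All input consumed and the stack is empty.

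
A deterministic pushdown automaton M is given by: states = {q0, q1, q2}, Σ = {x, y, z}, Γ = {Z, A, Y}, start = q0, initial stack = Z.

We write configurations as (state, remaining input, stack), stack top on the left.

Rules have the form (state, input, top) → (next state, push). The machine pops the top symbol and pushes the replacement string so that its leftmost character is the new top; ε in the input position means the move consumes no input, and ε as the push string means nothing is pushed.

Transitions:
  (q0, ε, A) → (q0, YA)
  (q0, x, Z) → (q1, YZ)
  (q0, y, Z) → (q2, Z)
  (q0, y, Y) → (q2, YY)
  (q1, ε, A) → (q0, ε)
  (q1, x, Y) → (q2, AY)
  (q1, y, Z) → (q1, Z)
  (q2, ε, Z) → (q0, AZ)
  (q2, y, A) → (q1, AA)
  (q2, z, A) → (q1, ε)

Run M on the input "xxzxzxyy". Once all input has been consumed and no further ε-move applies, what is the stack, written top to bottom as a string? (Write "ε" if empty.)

YYAYZ

(q0, xxzxzxyy, Z) ⊢ (q1, xzxzxyy, YZ) ⊢ (q2, zxzxyy, AYZ) ⊢ (q1, xzxyy, YZ) ⊢ (q2, zxyy, AYZ) ⊢ (q1, xyy, YZ) ⊢ (q2, yy, AYZ) ⊢ (q1, y, AAYZ) ⊢ (q0, y, AYZ) ⊢ (q0, y, YAYZ) ⊢ (q2, ε, YYAYZ)
All input consumed in state q2 with stack YYAYZ.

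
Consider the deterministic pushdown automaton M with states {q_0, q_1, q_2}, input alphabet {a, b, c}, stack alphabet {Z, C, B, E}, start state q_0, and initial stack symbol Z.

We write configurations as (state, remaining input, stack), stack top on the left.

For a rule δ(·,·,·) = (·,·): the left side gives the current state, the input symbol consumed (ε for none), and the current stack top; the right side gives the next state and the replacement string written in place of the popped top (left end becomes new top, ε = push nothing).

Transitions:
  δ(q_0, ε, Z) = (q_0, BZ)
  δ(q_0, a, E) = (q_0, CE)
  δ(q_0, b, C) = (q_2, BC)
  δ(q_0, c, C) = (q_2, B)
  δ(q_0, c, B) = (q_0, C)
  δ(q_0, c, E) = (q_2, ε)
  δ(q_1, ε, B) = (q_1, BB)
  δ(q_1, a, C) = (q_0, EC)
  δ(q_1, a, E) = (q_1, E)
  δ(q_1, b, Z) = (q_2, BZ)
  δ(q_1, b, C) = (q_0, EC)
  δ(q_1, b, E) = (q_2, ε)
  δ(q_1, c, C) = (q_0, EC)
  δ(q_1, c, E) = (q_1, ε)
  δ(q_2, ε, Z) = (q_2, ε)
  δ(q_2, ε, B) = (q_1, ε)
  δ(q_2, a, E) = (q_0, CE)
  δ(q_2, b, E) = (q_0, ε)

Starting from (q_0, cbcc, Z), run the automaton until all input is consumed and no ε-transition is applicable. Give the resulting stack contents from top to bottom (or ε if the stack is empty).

(q_0, cbcc, Z) ⊢ (q_0, cbcc, BZ) ⊢ (q_0, bcc, CZ) ⊢ (q_2, cc, BCZ) ⊢ (q_1, cc, CZ) ⊢ (q_0, c, ECZ) ⊢ (q_2, ε, CZ)
All input consumed in state q_2 with stack CZ.

CZ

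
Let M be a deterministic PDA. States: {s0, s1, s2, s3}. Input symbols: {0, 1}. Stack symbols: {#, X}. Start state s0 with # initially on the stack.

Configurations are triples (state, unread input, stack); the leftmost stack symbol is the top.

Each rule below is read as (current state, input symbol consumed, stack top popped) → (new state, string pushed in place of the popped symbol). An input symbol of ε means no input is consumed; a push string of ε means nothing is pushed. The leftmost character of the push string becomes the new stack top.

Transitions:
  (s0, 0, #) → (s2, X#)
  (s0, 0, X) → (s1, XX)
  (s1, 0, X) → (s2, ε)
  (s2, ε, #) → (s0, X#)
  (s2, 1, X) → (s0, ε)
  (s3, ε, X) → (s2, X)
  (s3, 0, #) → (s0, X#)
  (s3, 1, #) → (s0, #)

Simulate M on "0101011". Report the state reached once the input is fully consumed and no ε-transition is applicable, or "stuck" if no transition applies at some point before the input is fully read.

stuck

(s0, 0101011, #)
  read 0, top #: go to s2, push X# → (s2, 101011, X#)
  read 1, top X: go to s0, push ε → (s0, 01011, #)
  read 0, top #: go to s2, push X# → (s2, 1011, X#)
  read 1, top X: go to s0, push ε → (s0, 011, #)
  read 0, top #: go to s2, push X# → (s2, 11, X#)
  read 1, top X: go to s0, push ε → (s0, 1, #)
No transition for (s0, 1, top #); M blocks with input 1 remaining.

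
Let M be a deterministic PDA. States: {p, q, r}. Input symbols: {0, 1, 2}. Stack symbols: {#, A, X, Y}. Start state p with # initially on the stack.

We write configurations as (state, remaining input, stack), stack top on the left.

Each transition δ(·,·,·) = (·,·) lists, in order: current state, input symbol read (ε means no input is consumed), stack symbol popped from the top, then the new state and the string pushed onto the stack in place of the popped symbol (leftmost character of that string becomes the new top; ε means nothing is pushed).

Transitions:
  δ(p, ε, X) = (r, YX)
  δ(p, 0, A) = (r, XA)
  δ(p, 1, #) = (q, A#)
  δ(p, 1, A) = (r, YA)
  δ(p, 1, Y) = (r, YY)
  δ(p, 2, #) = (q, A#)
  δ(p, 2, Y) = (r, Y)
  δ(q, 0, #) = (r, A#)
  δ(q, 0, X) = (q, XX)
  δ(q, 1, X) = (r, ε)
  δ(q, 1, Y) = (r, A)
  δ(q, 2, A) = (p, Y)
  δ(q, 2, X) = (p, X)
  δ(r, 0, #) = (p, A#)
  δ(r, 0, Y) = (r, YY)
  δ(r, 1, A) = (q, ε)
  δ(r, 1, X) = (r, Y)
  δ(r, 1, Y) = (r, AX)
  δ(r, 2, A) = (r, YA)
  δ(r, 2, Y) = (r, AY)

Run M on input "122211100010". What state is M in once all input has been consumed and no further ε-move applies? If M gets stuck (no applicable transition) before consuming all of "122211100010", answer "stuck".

stuck

(p, 122211100010, #) ⊢ (q, 22211100010, A#) ⊢ (p, 2211100010, Y#) ⊢ (r, 211100010, Y#) ⊢ (r, 11100010, AY#) ⊢ (q, 1100010, Y#) ⊢ (r, 100010, A#) ⊢ (q, 00010, #) ⊢ (r, 0010, A#)
No transition for (r, 0, top A); M blocks with input 0010 remaining.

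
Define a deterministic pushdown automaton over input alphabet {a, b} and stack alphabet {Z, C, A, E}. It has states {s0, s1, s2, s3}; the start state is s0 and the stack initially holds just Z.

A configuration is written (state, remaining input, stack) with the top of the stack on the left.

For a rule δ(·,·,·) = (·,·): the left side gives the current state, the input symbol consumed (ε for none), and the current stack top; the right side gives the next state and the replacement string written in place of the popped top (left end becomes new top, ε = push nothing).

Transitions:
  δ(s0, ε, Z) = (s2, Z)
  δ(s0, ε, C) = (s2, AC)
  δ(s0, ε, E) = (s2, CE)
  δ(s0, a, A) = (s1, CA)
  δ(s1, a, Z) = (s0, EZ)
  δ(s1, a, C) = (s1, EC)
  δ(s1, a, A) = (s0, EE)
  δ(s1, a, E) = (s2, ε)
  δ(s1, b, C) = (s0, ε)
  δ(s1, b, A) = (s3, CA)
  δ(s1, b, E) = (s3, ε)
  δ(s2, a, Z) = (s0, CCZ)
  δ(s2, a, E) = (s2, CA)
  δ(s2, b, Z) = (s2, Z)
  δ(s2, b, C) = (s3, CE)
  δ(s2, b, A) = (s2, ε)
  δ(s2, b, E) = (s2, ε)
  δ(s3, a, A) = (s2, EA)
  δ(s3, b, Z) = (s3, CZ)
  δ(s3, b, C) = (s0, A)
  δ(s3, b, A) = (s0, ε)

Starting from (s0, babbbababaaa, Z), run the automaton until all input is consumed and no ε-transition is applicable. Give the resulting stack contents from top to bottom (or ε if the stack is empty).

(s0, babbbababaaa, Z)
  ε-move, top Z: go to s2, push Z → (s2, babbbababaaa, Z)
  read b, top Z: go to s2, push Z → (s2, abbbababaaa, Z)
  read a, top Z: go to s0, push CCZ → (s0, bbbababaaa, CCZ)
  ε-move, top C: go to s2, push AC → (s2, bbbababaaa, ACCZ)
  read b, top A: go to s2, push ε → (s2, bbababaaa, CCZ)
  read b, top C: go to s3, push CE → (s3, bababaaa, CECZ)
  read b, top C: go to s0, push A → (s0, ababaaa, AECZ)
  read a, top A: go to s1, push CA → (s1, babaaa, CAECZ)
  read b, top C: go to s0, push ε → (s0, abaaa, AECZ)
  read a, top A: go to s1, push CA → (s1, baaa, CAECZ)
  read b, top C: go to s0, push ε → (s0, aaa, AECZ)
  read a, top A: go to s1, push CA → (s1, aa, CAECZ)
  read a, top C: go to s1, push EC → (s1, a, ECAECZ)
  read a, top E: go to s2, push ε → (s2, ε, CAECZ)
All input consumed in state s2 with stack CAECZ.

CAECZ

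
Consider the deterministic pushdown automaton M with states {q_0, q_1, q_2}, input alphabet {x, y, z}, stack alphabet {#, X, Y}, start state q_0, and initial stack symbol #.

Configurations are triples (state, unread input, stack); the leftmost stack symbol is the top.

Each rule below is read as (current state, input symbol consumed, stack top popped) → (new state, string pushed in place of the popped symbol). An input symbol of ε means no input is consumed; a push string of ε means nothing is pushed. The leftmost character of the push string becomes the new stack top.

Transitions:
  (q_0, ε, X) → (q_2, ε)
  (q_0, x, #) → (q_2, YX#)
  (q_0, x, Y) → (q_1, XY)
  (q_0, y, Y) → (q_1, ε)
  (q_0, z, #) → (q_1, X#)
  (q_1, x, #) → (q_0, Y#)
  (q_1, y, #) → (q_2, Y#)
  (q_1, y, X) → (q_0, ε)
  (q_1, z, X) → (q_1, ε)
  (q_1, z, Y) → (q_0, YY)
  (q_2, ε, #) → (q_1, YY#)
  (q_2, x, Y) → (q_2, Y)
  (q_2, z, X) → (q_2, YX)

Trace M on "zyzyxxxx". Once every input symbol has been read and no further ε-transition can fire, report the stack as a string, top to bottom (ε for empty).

YX#

(q_0, zyzyxxxx, #)
  read z, top #: go to q_1, push X# → (q_1, yzyxxxx, X#)
  read y, top X: go to q_0, push ε → (q_0, zyxxxx, #)
  read z, top #: go to q_1, push X# → (q_1, yxxxx, X#)
  read y, top X: go to q_0, push ε → (q_0, xxxx, #)
  read x, top #: go to q_2, push YX# → (q_2, xxx, YX#)
  read x, top Y: go to q_2, push Y → (q_2, xx, YX#)
  read x, top Y: go to q_2, push Y → (q_2, x, YX#)
  read x, top Y: go to q_2, push Y → (q_2, ε, YX#)
All input consumed in state q_2 with stack YX#.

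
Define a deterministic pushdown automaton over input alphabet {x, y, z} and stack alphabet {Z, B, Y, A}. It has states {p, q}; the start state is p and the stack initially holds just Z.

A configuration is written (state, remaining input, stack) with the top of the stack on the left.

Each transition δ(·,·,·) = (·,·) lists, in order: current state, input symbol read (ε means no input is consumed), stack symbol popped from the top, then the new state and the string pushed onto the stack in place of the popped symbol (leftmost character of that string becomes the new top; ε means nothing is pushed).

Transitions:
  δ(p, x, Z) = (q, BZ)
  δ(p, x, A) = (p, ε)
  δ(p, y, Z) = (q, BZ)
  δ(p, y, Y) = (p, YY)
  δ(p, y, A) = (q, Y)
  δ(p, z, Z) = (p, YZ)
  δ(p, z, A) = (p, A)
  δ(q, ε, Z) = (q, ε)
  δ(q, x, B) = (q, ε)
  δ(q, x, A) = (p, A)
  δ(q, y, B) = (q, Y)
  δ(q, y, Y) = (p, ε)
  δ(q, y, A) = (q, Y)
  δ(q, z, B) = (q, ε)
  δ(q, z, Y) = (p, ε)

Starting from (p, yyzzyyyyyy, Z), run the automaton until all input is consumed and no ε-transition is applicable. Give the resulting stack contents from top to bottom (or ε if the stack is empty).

YYYYYYYZ

(p, yyzzyyyyyy, Z) ⊢ (q, yzzyyyyyy, BZ) ⊢ (q, zzyyyyyy, YZ) ⊢ (p, zyyyyyy, Z) ⊢ (p, yyyyyy, YZ) ⊢ (p, yyyyy, YYZ) ⊢ (p, yyyy, YYYZ) ⊢ (p, yyy, YYYYZ) ⊢ (p, yy, YYYYYZ) ⊢ (p, y, YYYYYYZ) ⊢ (p, ε, YYYYYYYZ)
All input consumed in state p with stack YYYYYYYZ.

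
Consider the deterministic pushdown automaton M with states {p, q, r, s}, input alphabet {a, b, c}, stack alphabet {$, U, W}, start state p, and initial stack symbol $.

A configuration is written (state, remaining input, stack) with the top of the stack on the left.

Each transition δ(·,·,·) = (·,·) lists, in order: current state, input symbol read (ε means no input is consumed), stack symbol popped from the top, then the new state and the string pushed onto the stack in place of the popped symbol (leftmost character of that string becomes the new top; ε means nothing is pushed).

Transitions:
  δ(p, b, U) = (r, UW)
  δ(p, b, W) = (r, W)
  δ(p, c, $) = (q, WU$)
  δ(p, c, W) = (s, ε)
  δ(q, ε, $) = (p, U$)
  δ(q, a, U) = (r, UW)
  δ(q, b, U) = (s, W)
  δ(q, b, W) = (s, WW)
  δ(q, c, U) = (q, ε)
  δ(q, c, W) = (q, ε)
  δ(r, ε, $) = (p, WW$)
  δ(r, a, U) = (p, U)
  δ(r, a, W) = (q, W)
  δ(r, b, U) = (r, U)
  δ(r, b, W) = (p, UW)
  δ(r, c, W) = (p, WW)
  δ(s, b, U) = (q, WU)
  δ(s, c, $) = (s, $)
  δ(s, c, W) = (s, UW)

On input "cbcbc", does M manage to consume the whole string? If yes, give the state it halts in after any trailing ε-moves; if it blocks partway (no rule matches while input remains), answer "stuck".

q

(p, cbcbc, $)
  read c, top $: go to q, push WU$ → (q, bcbc, WU$)
  read b, top W: go to s, push WW → (s, cbc, WWU$)
  read c, top W: go to s, push UW → (s, bc, UWWU$)
  read b, top U: go to q, push WU → (q, c, WUWWU$)
  read c, top W: go to q, push ε → (q, ε, UWWU$)
All input consumed; M is in state q.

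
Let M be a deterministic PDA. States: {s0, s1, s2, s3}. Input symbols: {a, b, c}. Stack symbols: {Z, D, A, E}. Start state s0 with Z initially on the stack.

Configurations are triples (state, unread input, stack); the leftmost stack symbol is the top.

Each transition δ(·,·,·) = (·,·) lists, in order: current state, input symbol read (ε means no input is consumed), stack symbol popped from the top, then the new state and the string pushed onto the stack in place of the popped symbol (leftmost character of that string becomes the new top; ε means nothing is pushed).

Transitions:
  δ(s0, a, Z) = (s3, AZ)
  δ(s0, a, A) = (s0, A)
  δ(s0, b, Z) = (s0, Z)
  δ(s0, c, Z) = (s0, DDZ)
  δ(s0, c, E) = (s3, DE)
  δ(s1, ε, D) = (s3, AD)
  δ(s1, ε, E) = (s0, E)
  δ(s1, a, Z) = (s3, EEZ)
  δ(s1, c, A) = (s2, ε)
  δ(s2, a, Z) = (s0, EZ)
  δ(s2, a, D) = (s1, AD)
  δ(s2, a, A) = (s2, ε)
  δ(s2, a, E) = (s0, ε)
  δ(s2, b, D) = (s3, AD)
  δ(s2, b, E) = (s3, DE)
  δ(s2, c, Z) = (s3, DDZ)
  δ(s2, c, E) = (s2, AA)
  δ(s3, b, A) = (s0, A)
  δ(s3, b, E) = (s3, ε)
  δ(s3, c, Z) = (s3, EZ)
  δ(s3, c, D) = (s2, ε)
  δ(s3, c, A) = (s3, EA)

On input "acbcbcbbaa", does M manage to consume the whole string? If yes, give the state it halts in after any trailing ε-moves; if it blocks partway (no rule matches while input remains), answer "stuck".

s0

(s0, acbcbcbbaa, Z)
  read a, top Z: go to s3, push AZ → (s3, cbcbcbbaa, AZ)
  read c, top A: go to s3, push EA → (s3, bcbcbbaa, EAZ)
  read b, top E: go to s3, push ε → (s3, cbcbbaa, AZ)
  read c, top A: go to s3, push EA → (s3, bcbbaa, EAZ)
  read b, top E: go to s3, push ε → (s3, cbbaa, AZ)
  read c, top A: go to s3, push EA → (s3, bbaa, EAZ)
  read b, top E: go to s3, push ε → (s3, baa, AZ)
  read b, top A: go to s0, push A → (s0, aa, AZ)
  read a, top A: go to s0, push A → (s0, a, AZ)
  read a, top A: go to s0, push A → (s0, ε, AZ)
All input consumed; M is in state s0.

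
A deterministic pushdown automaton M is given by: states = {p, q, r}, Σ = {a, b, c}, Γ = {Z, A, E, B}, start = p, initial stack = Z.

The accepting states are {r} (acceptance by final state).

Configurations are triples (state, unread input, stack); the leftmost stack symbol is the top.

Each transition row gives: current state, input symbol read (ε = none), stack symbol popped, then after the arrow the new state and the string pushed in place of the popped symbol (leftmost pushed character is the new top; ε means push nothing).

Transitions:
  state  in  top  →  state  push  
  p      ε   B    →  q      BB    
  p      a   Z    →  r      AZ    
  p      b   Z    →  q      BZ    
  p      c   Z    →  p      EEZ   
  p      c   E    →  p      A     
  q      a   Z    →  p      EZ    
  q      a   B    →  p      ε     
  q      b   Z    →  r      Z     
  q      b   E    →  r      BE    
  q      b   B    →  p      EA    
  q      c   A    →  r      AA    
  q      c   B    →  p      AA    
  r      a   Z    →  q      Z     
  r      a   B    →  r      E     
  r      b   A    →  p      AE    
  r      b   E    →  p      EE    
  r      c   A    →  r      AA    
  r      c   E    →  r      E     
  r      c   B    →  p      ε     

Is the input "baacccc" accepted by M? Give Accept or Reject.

(p, baacccc, Z)
  read b, top Z: go to q, push BZ → (q, aacccc, BZ)
  read a, top B: go to p, push ε → (p, acccc, Z)
  read a, top Z: go to r, push AZ → (r, cccc, AZ)
  read c, top A: go to r, push AA → (r, ccc, AAZ)
  read c, top A: go to r, push AA → (r, cc, AAAZ)
  read c, top A: go to r, push AA → (r, c, AAAAZ)
  read c, top A: go to r, push AA → (r, ε, AAAAAZ)
All input consumed; state r ∈ F.

Accept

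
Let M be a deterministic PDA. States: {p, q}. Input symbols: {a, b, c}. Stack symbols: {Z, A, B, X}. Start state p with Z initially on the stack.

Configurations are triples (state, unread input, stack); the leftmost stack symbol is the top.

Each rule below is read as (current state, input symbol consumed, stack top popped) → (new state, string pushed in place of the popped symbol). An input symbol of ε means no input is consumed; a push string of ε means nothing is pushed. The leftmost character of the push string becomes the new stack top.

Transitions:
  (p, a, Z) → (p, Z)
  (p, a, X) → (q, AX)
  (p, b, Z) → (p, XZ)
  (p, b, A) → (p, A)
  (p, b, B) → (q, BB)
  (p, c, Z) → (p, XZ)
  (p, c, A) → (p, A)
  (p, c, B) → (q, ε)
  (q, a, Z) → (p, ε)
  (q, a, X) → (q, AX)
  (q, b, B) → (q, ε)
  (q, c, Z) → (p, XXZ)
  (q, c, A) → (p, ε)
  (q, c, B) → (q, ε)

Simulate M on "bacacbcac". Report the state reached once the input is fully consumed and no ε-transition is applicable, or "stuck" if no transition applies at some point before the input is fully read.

(p, bacacbcac, Z) ⊢ (p, acacbcac, XZ) ⊢ (q, cacbcac, AXZ) ⊢ (p, acbcac, XZ) ⊢ (q, cbcac, AXZ) ⊢ (p, bcac, XZ)
No transition for (p, b, top X); M blocks with input bcac remaining.

stuck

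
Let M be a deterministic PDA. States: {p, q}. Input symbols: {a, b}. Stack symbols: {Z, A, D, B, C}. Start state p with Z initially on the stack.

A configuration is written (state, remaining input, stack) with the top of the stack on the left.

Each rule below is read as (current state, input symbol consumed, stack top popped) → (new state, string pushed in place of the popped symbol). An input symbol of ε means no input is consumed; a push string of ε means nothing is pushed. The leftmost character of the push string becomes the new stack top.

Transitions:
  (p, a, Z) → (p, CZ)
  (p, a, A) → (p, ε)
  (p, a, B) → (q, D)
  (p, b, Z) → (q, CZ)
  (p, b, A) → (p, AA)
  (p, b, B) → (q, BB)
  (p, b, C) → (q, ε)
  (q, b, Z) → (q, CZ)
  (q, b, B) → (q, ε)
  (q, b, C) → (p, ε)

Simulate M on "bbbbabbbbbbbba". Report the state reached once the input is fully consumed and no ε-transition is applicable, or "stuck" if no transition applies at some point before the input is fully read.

(p, bbbbabbbbbbbba, Z)
  read b, top Z: go to q, push CZ → (q, bbbabbbbbbbba, CZ)
  read b, top C: go to p, push ε → (p, bbabbbbbbbba, Z)
  read b, top Z: go to q, push CZ → (q, babbbbbbbba, CZ)
  read b, top C: go to p, push ε → (p, abbbbbbbba, Z)
  read a, top Z: go to p, push CZ → (p, bbbbbbbba, CZ)
  read b, top C: go to q, push ε → (q, bbbbbbba, Z)
  read b, top Z: go to q, push CZ → (q, bbbbbba, CZ)
  read b, top C: go to p, push ε → (p, bbbbba, Z)
  read b, top Z: go to q, push CZ → (q, bbbba, CZ)
  read b, top C: go to p, push ε → (p, bbba, Z)
  read b, top Z: go to q, push CZ → (q, bba, CZ)
  read b, top C: go to p, push ε → (p, ba, Z)
  read b, top Z: go to q, push CZ → (q, a, CZ)
No transition for (q, a, top C); M blocks with input a remaining.

stuck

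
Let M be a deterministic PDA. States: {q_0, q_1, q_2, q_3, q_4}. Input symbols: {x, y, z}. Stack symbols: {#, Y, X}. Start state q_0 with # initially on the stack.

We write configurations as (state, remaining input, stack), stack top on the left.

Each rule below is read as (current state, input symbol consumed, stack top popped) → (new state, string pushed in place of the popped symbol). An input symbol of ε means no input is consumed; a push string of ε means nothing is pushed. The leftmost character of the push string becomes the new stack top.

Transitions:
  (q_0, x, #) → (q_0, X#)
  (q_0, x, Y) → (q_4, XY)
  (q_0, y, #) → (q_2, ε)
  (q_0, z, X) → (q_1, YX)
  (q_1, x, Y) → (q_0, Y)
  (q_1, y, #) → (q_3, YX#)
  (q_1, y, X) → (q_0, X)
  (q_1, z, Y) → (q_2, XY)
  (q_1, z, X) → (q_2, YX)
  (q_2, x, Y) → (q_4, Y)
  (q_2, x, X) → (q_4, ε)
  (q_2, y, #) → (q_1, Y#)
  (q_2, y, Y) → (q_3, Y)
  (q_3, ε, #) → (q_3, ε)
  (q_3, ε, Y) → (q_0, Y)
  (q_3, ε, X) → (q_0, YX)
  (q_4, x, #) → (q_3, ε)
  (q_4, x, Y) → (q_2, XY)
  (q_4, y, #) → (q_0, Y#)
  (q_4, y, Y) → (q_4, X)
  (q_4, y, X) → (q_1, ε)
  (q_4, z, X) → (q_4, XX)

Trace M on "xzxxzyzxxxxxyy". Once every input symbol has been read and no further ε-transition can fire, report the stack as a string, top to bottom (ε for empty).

XYX#

(q_0, xzxxzyzxxxxxyy, #) ⊢ (q_0, zxxzyzxxxxxyy, X#) ⊢ (q_1, xxzyzxxxxxyy, YX#) ⊢ (q_0, xzyzxxxxxyy, YX#) ⊢ (q_4, zyzxxxxxyy, XYX#) ⊢ (q_4, yzxxxxxyy, XXYX#) ⊢ (q_1, zxxxxxyy, XYX#) ⊢ (q_2, xxxxxyy, YXYX#) ⊢ (q_4, xxxxyy, YXYX#) ⊢ (q_2, xxxyy, XYXYX#) ⊢ (q_4, xxyy, YXYX#) ⊢ (q_2, xyy, XYXYX#) ⊢ (q_4, yy, YXYX#) ⊢ (q_4, y, XXYX#) ⊢ (q_1, ε, XYX#)
All input consumed in state q_1 with stack XYX#.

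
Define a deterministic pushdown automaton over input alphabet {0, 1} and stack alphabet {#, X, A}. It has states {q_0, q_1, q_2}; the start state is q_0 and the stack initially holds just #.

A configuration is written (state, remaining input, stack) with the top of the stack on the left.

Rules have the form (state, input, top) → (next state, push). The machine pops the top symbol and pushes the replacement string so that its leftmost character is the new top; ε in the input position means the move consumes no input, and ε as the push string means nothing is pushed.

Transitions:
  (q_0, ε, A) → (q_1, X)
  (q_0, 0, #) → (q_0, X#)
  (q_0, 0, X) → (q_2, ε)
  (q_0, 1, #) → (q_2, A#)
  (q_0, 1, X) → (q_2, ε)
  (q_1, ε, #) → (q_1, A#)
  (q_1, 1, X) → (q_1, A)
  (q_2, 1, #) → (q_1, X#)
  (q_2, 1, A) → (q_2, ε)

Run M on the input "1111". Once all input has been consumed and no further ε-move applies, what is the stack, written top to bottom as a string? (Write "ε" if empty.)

(q_0, 1111, #)
  read 1, top #: go to q_2, push A# → (q_2, 111, A#)
  read 1, top A: go to q_2, push ε → (q_2, 11, #)
  read 1, top #: go to q_1, push X# → (q_1, 1, X#)
  read 1, top X: go to q_1, push A → (q_1, ε, A#)
All input consumed in state q_1 with stack A#.

A#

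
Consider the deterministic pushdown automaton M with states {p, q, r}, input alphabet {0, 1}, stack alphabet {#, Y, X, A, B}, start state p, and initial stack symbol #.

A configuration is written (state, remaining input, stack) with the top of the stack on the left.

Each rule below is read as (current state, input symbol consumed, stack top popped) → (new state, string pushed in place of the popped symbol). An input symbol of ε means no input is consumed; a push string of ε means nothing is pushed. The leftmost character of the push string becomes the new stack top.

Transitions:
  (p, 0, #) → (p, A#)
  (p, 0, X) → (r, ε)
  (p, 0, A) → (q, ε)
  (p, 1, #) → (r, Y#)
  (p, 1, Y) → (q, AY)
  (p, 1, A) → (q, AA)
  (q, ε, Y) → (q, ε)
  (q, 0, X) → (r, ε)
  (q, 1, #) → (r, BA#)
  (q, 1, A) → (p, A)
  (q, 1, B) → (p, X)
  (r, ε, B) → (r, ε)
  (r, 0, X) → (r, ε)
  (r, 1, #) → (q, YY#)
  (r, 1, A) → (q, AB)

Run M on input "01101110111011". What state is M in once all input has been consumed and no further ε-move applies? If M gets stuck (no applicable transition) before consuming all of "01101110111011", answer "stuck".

q

(p, 01101110111011, #)
  read 0, top #: go to p, push A# → (p, 1101110111011, A#)
  read 1, top A: go to q, push AA → (q, 101110111011, AA#)
  read 1, top A: go to p, push A → (p, 01110111011, AA#)
  read 0, top A: go to q, push ε → (q, 1110111011, A#)
  read 1, top A: go to p, push A → (p, 110111011, A#)
  read 1, top A: go to q, push AA → (q, 10111011, AA#)
  read 1, top A: go to p, push A → (p, 0111011, AA#)
  read 0, top A: go to q, push ε → (q, 111011, A#)
  read 1, top A: go to p, push A → (p, 11011, A#)
  read 1, top A: go to q, push AA → (q, 1011, AA#)
  read 1, top A: go to p, push A → (p, 011, AA#)
  read 0, top A: go to q, push ε → (q, 11, A#)
  read 1, top A: go to p, push A → (p, 1, A#)
  read 1, top A: go to q, push AA → (q, ε, AA#)
All input consumed; M is in state q.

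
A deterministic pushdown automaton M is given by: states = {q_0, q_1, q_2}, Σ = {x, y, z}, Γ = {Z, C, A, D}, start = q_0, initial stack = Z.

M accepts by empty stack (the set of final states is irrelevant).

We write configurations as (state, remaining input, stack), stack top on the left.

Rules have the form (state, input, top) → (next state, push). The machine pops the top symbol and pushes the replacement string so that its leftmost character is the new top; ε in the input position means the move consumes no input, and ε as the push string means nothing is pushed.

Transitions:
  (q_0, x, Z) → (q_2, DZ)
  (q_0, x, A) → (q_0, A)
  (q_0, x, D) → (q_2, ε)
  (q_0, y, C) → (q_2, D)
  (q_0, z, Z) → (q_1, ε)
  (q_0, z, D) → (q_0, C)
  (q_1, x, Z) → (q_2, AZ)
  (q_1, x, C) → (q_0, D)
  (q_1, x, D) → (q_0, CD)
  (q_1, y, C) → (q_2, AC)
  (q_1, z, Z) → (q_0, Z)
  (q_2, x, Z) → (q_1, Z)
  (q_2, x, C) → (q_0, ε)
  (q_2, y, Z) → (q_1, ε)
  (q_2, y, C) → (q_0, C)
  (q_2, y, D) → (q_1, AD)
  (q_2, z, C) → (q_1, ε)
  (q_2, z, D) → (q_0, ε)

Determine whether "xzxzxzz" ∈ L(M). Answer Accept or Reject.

(q_0, xzxzxzz, Z)
  read x, top Z: go to q_2, push DZ → (q_2, zxzxzz, DZ)
  read z, top D: go to q_0, push ε → (q_0, xzxzz, Z)
  read x, top Z: go to q_2, push DZ → (q_2, zxzz, DZ)
  read z, top D: go to q_0, push ε → (q_0, xzz, Z)
  read x, top Z: go to q_2, push DZ → (q_2, zz, DZ)
  read z, top D: go to q_0, push ε → (q_0, z, Z)
  read z, top Z: go to q_1, push ε → (q_1, ε, ε)
All input consumed and the stack is empty.

Accept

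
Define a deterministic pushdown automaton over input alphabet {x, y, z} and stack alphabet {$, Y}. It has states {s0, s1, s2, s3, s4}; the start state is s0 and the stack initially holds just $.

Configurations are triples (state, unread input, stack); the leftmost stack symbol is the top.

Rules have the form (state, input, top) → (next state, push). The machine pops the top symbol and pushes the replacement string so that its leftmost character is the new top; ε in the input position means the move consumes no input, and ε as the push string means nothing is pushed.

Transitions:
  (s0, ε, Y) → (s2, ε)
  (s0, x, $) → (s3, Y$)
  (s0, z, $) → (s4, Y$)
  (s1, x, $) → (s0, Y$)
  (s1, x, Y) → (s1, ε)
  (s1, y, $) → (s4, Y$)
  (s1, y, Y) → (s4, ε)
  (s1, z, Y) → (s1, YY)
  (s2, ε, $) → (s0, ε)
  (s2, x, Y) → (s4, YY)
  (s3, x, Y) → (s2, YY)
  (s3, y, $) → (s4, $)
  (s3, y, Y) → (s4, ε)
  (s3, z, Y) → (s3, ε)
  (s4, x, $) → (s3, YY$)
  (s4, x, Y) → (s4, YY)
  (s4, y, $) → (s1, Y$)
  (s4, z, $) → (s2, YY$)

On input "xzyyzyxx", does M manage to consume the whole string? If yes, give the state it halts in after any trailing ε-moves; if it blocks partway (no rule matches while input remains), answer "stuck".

s4

(s0, xzyyzyxx, $) ⊢ (s3, zyyzyxx, Y$) ⊢ (s3, yyzyxx, $) ⊢ (s4, yzyxx, $) ⊢ (s1, zyxx, Y$) ⊢ (s1, yxx, YY$) ⊢ (s4, xx, Y$) ⊢ (s4, x, YY$) ⊢ (s4, ε, YYY$)
All input consumed; M is in state s4.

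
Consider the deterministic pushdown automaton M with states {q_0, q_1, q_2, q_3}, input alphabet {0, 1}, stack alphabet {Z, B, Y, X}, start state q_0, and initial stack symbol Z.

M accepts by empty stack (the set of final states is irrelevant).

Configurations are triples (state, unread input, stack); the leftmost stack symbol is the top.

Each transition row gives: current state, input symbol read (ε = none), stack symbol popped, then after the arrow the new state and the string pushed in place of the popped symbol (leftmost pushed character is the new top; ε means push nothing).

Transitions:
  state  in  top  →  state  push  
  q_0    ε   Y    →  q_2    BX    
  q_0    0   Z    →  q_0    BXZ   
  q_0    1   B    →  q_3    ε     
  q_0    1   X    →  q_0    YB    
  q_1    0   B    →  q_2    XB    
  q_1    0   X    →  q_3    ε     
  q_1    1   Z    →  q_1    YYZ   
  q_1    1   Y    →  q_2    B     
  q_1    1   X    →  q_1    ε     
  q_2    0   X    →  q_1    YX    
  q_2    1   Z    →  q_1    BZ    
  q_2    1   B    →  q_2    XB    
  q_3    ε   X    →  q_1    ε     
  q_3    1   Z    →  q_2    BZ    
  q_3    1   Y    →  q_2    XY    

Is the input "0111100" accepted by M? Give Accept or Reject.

(q_0, 0111100, Z)
  read 0, top Z: go to q_0, push BXZ → (q_0, 111100, BXZ)
  read 1, top B: go to q_3, push ε → (q_3, 11100, XZ)
  ε-move, top X: go to q_1, push ε → (q_1, 11100, Z)
  read 1, top Z: go to q_1, push YYZ → (q_1, 1100, YYZ)
  read 1, top Y: go to q_2, push B → (q_2, 100, BYZ)
  read 1, top B: go to q_2, push XB → (q_2, 00, XBYZ)
  read 0, top X: go to q_1, push YX → (q_1, 0, YXBYZ)
No transition applies at (q_1, 0, YXBYZ); input not fully consumed.

Reject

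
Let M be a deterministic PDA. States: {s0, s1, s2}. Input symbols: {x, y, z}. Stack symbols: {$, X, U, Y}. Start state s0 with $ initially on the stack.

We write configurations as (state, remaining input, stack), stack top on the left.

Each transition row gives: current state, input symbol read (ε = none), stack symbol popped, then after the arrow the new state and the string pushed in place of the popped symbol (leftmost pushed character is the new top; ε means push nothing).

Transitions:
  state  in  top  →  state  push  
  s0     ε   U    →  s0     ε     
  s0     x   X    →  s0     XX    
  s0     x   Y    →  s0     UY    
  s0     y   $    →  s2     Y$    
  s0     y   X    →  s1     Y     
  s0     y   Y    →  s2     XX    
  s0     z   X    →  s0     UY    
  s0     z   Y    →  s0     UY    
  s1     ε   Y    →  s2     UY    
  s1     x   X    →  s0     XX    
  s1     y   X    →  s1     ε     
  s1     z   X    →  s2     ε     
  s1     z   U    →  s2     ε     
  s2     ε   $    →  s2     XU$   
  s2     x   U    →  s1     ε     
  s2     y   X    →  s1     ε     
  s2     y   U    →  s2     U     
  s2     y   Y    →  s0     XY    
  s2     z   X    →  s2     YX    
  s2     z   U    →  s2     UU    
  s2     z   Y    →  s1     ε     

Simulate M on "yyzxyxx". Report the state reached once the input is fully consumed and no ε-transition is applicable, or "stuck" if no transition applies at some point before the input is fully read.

stuck

(s0, yyzxyxx, $)
  read y, top $: go to s2, push Y$ → (s2, yzxyxx, Y$)
  read y, top Y: go to s0, push XY → (s0, zxyxx, XY$)
  read z, top X: go to s0, push UY → (s0, xyxx, UYY$)
  ε-move, top U: go to s0, push ε → (s0, xyxx, YY$)
  read x, top Y: go to s0, push UY → (s0, yxx, UYY$)
  ε-move, top U: go to s0, push ε → (s0, yxx, YY$)
  read y, top Y: go to s2, push XX → (s2, xx, XXY$)
No transition for (s2, x, top X); M blocks with input xx remaining.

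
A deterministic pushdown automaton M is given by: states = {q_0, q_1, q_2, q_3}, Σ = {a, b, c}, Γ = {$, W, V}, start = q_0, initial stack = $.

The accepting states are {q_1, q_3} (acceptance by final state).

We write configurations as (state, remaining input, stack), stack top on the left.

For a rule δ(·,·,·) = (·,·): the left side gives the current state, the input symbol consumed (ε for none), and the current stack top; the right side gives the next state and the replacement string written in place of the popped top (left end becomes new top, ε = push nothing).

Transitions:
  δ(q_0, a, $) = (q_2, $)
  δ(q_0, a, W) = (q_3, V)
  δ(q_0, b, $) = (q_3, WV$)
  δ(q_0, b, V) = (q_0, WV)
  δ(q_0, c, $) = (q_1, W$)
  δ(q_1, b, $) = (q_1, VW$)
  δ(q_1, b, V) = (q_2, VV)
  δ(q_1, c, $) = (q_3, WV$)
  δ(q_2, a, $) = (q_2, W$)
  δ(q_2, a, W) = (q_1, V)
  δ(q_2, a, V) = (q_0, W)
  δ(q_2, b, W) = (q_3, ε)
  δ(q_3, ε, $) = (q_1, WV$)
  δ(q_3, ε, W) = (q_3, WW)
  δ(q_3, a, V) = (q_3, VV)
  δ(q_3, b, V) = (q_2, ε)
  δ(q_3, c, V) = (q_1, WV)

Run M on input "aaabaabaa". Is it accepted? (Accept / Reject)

Accept

(q_0, aaabaabaa, $)
  read a, top $: go to q_2, push $ → (q_2, aabaabaa, $)
  read a, top $: go to q_2, push W$ → (q_2, abaabaa, W$)
  read a, top W: go to q_1, push V → (q_1, baabaa, V$)
  read b, top V: go to q_2, push VV → (q_2, aabaa, VV$)
  read a, top V: go to q_0, push W → (q_0, abaa, WV$)
  read a, top W: go to q_3, push V → (q_3, baa, VV$)
  read b, top V: go to q_2, push ε → (q_2, aa, V$)
  read a, top V: go to q_0, push W → (q_0, a, W$)
  read a, top W: go to q_3, push V → (q_3, ε, V$)
All input consumed; state q_3 ∈ F.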